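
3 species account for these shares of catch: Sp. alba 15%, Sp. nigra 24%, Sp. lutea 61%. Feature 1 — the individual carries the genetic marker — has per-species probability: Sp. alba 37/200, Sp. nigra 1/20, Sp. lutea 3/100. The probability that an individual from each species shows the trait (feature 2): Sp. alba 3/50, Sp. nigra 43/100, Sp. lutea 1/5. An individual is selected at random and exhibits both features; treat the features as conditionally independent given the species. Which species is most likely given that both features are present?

Unnormalized posteriors (prior × likelihood):
  Sp. alba: 0.15 × 0.185 × 0.06 = 0.001665
  Sp. nigra: 0.24 × 0.05 × 0.43 = 0.00516
  Sp. lutea: 0.61 × 0.03 × 0.2 = 0.00366
Normalizing constant = 0.010485.
Largest term belongs to Sp. nigra, so Sp. nigra is most probable.

Sp. nigra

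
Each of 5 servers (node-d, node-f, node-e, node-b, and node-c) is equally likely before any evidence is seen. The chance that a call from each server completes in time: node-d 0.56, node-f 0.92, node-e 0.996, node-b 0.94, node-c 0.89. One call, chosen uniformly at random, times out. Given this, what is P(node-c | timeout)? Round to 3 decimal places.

Taking complements, P(timeout | each) = node-d 0.44, node-f 0.08, node-e 0.004, node-b 0.06, node-c 0.11.
Since the prior is uniform, the posterior is proportional to the likelihood:
  node-d: 0.44
  node-f: 0.08
  node-e: 0.004
  node-b: 0.06
  node-c: 0.11
Total = 0.694.
P(node-c | evidence) = 0.11 / 0.694 ≈ 0.159.

0.159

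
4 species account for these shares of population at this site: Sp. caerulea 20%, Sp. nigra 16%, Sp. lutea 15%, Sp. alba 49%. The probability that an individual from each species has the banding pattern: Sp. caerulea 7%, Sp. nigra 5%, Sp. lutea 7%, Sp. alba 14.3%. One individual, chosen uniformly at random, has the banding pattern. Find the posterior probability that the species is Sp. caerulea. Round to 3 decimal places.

Prior × likelihood for each hypothesis:
  Sp. caerulea: 0.2 × 0.07 = 0.014
  Sp. nigra: 0.16 × 0.05 = 0.008
  Sp. lutea: 0.15 × 0.07 = 0.0105
  Sp. alba: 0.49 × 0.143 = 0.07007
Sum = 0.10257.
P(Sp. caerulea | evidence) = 0.014 / 0.10257 ≈ 0.136.

0.136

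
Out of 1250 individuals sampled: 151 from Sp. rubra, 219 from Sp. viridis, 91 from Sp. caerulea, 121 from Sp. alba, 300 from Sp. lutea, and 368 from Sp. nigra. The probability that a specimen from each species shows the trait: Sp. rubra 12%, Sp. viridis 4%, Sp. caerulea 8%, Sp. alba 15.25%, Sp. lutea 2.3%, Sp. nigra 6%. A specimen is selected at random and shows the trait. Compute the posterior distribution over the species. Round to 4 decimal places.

Unnormalized posteriors (prior × likelihood):
  Sp. rubra: 0.1208 × 0.12 = 0.014496
  Sp. viridis: 0.1752 × 0.04 = 0.007008
  Sp. caerulea: 0.0728 × 0.08 = 0.005824
  Sp. alba: 0.0968 × 0.1525 = 0.014762
  Sp. lutea: 0.24 × 0.023 = 0.00552
  Sp. nigra: 0.2944 × 0.06 = 0.017664
Normalizing constant = 0.065274.
P(Sp. rubra | trait) = 0.014496/0.065274 ≈ 0.2221
P(Sp. viridis | trait) = 0.007008/0.065274 ≈ 0.1074
P(Sp. caerulea | trait) = 0.005824/0.065274 ≈ 0.0892
P(Sp. alba | trait) = 0.014762/0.065274 ≈ 0.2262
P(Sp. lutea | trait) = 0.00552/0.065274 ≈ 0.0846
P(Sp. nigra | trait) = 0.017664/0.065274 ≈ 0.2706
(Check: 0.2221+0.1074+0.0892+0.2262+0.0846+0.2706 = 1.0001.)

Sp. rubra 0.2221, Sp. viridis 0.1074, Sp. caerulea 0.0892, Sp. alba 0.2262, Sp. lutea 0.0846, Sp. nigra 0.2706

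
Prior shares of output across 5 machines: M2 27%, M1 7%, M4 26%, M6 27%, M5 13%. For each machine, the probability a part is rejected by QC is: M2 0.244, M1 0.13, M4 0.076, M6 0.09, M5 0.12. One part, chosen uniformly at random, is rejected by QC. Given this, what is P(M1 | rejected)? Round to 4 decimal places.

0.0676

Compute prior × likelihood for every hypothesis:
  M2: 0.27 × 0.244 = 0.06588
  M1: 0.07 × 0.13 = 0.0091
  M4: 0.26 × 0.076 = 0.01976
  M6: 0.27 × 0.09 = 0.0243
  M5: 0.13 × 0.12 = 0.0156
Sum = 0.13464.
P(M1 | evidence) = 0.0091 / 0.13464 ≈ 0.0676.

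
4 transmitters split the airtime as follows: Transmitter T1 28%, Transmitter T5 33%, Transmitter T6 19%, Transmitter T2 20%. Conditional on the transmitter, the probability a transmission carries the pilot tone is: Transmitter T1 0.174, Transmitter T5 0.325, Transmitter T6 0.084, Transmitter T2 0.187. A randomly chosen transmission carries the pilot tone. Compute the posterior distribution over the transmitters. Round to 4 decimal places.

Compute prior × likelihood for every hypothesis:
  Transmitter T1: 0.28 × 0.174 = 0.04872
  Transmitter T5: 0.33 × 0.325 = 0.10725
  Transmitter T6: 0.19 × 0.084 = 0.01596
  Transmitter T2: 0.2 × 0.187 = 0.0374
Sum = 0.20933.
P(Transmitter T1 | pilot) = 0.04872/0.20933 ≈ 0.2327
P(Transmitter T5 | pilot) = 0.10725/0.20933 ≈ 0.5123
P(Transmitter T6 | pilot) = 0.01596/0.20933 ≈ 0.0762
P(Transmitter T2 | pilot) = 0.0374/0.20933 ≈ 0.1787

Transmitter T1 0.2327, Transmitter T5 0.5123, Transmitter T6 0.0762, Transmitter T2 0.1787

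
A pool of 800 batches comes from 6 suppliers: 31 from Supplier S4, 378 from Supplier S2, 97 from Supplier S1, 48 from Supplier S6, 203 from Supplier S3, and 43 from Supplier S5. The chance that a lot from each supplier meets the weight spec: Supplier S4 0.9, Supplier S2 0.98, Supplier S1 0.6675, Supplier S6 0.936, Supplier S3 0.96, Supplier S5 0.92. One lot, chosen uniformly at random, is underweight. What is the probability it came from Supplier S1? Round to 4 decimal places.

Taking complements, P(underweight | each) = Supplier S4 0.1, Supplier S2 0.02, Supplier S1 0.3325, Supplier S6 0.064, Supplier S3 0.04, Supplier S5 0.08.
Unnormalized posteriors (prior × likelihood):
  Supplier S4: 0.03875 × 0.1 = 0.003875
  Supplier S2: 0.4725 × 0.02 = 0.00945
  Supplier S1: 0.12125 × 0.3325 = 0.040315625
  Supplier S6: 0.06 × 0.064 = 0.00384
  Supplier S3: 0.25375 × 0.04 = 0.01015
  Supplier S5: 0.05375 × 0.08 = 0.0043
Normalizing constant = 0.071930625.
P(Supplier S1 | evidence) = 0.040315625 / 0.071930625 ≈ 0.5605.

0.5605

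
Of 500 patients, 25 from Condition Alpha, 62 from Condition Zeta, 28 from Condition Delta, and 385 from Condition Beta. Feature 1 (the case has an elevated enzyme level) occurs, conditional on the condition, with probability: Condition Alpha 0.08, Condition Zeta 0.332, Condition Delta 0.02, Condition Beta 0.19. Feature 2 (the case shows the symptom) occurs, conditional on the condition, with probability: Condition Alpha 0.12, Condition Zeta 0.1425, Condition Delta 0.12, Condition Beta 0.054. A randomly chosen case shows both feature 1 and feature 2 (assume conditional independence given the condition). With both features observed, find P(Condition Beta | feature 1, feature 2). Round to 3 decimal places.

Prior × likelihood for each hypothesis:
  Condition Alpha: 0.05 × 0.08 × 0.12 = 0.00048
  Condition Zeta: 0.124 × 0.332 × 0.1425 = 0.00586644
  Condition Delta: 0.056 × 0.02 × 0.12 = 0.0001344
  Condition Beta: 0.77 × 0.19 × 0.054 = 0.0079002
Sum = 0.01438104.
P(Condition Beta | evidence) = 0.0079002 / 0.01438104 ≈ 0.549.

0.549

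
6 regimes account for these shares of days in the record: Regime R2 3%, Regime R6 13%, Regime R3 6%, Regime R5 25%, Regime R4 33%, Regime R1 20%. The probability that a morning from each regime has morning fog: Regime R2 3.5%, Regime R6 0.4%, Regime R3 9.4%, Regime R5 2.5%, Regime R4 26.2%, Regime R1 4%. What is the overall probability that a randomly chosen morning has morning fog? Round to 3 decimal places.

0.108

By Bayes' rule, posterior ∝ prior × likelihood:
  Regime R2: 0.03 × 0.035 = 0.00105
  Regime R6: 0.13 × 0.004 = 0.00052
  Regime R3: 0.06 × 0.094 = 0.00564
  Regime R5: 0.25 × 0.025 = 0.00625
  Regime R4: 0.33 × 0.262 = 0.08646
  Regime R1: 0.2 × 0.04 = 0.008
P(fog) = 0.00105 + 0.00052 + 0.00564 + 0.00625 + 0.08646 + 0.008 = 0.10792 → 0.108.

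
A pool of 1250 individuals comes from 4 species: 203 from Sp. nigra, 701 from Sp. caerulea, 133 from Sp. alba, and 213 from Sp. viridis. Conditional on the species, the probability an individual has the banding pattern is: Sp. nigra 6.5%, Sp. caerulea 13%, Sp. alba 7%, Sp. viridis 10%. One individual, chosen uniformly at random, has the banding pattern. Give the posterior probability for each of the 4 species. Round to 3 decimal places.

Sp. nigra 0.098, Sp. caerulea 0.675, Sp. alba 0.069, Sp. viridis 0.158

By Bayes' rule, posterior ∝ prior × likelihood:
  Sp. nigra: 0.1624 × 0.065 = 0.010556
  Sp. caerulea: 0.5608 × 0.13 = 0.072904
  Sp. alba: 0.1064 × 0.07 = 0.007448
  Sp. viridis: 0.1704 × 0.1 = 0.01704
Total = 0.107948.
P(Sp. nigra | banded) = 0.010556/0.107948 ≈ 0.098
P(Sp. caerulea | banded) = 0.072904/0.107948 ≈ 0.675
P(Sp. alba | banded) = 0.007448/0.107948 ≈ 0.069
P(Sp. viridis | banded) = 0.01704/0.107948 ≈ 0.158
(Check: 0.098+0.675+0.069+0.158 = 1.000.)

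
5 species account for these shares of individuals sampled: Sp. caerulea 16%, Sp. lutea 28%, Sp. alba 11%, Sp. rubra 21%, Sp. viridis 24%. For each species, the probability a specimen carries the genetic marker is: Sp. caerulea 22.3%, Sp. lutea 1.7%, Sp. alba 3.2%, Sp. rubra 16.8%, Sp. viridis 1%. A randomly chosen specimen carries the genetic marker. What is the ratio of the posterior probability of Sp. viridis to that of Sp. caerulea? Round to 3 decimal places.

0.067

Prior × likelihood for each hypothesis:
  Sp. caerulea: 0.16 × 0.223 = 0.03568
  Sp. lutea: 0.28 × 0.017 = 0.00476
  Sp. alba: 0.11 × 0.032 = 0.00352
  Sp. rubra: 0.21 × 0.168 = 0.03528
  Sp. viridis: 0.24 × 0.01 = 0.0024
Sum = 0.08164.
The ratio is 0.0024 / 0.03568 (the normalizer cancels) = 0.067.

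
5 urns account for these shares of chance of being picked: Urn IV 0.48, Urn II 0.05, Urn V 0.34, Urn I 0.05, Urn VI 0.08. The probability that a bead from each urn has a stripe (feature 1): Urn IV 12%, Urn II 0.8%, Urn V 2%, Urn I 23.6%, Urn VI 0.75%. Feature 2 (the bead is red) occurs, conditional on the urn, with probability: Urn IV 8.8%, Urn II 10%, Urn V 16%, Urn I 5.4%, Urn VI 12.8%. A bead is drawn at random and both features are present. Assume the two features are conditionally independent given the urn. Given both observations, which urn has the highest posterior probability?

Urn IV

Prior × likelihood for each hypothesis:
  Urn IV: 0.48 × 0.12 × 0.088 = 0.0050688
  Urn II: 0.05 × 0.008 × 0.1 = 0.00004
  Urn V: 0.34 × 0.02 × 0.16 = 0.001088
  Urn I: 0.05 × 0.236 × 0.054 = 0.0006372
  Urn VI: 0.08 × 0.0075 × 0.128 = 0.0000768
Normalizing constant = 0.0069108.
Largest term belongs to Urn IV, so Urn IV is most probable.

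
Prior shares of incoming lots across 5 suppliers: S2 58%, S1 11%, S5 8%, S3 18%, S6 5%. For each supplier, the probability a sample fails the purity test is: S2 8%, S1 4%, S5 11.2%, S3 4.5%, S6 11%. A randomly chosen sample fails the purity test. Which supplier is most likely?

S2

By Bayes' rule, posterior ∝ prior × likelihood:
  S2: 0.58 × 0.08 = 0.0464
  S1: 0.11 × 0.04 = 0.0044
  S5: 0.08 × 0.112 = 0.00896
  S3: 0.18 × 0.045 = 0.0081
  S6: 0.05 × 0.11 = 0.0055
Normalizing constant = 0.07336.
Largest term belongs to S2, so S2 is most probable.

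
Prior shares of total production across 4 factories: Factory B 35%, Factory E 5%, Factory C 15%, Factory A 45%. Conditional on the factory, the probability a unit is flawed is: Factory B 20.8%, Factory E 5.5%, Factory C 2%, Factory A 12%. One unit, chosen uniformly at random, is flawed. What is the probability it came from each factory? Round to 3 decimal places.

Unnormalized posteriors (prior × likelihood):
  Factory B: 0.35 × 0.208 = 0.0728
  Factory E: 0.05 × 0.055 = 0.00275
  Factory C: 0.15 × 0.02 = 0.003
  Factory A: 0.45 × 0.12 = 0.054
Normalizing constant = 0.13255.
P(Factory B | flawed) = 0.0728/0.13255 ≈ 0.549
P(Factory E | flawed) = 0.00275/0.13255 ≈ 0.021
P(Factory C | flawed) = 0.003/0.13255 ≈ 0.023
P(Factory A | flawed) = 0.054/0.13255 ≈ 0.407

Factory B 0.549, Factory E 0.021, Factory C 0.023, Factory A 0.407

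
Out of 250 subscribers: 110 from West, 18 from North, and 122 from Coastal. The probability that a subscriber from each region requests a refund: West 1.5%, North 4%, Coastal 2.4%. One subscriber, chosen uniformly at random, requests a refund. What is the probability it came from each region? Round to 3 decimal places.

Unnormalized posteriors (prior × likelihood):
  West: 0.44 × 0.015 = 0.0066
  North: 0.072 × 0.04 = 0.00288
  Coastal: 0.488 × 0.024 = 0.011712
Total = 0.021192.
P(West | refund) = 0.0066/0.021192 ≈ 0.311
P(North | refund) = 0.00288/0.021192 ≈ 0.136
P(Coastal | refund) = 0.011712/0.021192 ≈ 0.553
(Check: 0.311+0.136+0.553 = 1.000.)

West 0.311, North 0.136, Coastal 0.553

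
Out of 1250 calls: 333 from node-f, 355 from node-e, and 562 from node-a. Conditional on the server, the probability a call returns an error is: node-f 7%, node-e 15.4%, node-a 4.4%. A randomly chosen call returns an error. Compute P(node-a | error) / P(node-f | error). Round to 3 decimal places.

Prior × likelihood for each hypothesis:
  node-f: 0.2664 × 0.07 = 0.018648
  node-e: 0.284 × 0.154 = 0.043736
  node-a: 0.4496 × 0.044 = 0.0197824
Sum = 0.0821664.
The ratio is 0.0197824 / 0.018648 (the normalizer cancels) = 1.061.

1.061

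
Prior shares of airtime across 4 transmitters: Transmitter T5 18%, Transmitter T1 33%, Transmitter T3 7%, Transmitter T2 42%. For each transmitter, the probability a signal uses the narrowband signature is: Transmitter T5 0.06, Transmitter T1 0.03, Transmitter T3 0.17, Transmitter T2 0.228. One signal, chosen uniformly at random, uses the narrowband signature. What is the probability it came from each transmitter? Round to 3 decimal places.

Transmitter T5 0.084, Transmitter T1 0.077, Transmitter T3 0.093, Transmitter T2 0.746

Prior × likelihood for each hypothesis:
  Transmitter T5: 0.18 × 0.06 = 0.0108
  Transmitter T1: 0.33 × 0.03 = 0.0099
  Transmitter T3: 0.07 × 0.17 = 0.0119
  Transmitter T2: 0.42 × 0.228 = 0.09576
Normalizing constant = 0.12836.
P(Transmitter T5 | narrowband) = 0.0108/0.12836 ≈ 0.084
P(Transmitter T1 | narrowband) = 0.0099/0.12836 ≈ 0.077
P(Transmitter T3 | narrowband) = 0.0119/0.12836 ≈ 0.093
P(Transmitter T2 | narrowband) = 0.09576/0.12836 ≈ 0.746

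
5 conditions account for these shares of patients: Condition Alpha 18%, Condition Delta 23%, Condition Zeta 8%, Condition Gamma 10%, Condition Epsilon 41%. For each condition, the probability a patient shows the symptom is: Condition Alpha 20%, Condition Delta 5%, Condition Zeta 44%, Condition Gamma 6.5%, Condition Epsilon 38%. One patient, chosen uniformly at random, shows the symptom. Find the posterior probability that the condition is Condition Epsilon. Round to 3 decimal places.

0.636

Prior × likelihood for each hypothesis:
  Condition Alpha: 0.18 × 0.2 = 0.036
  Condition Delta: 0.23 × 0.05 = 0.0115
  Condition Zeta: 0.08 × 0.44 = 0.0352
  Condition Gamma: 0.1 × 0.065 = 0.0065
  Condition Epsilon: 0.41 × 0.38 = 0.1558
Sum = 0.245.
P(Condition Epsilon | evidence) = 0.1558 / 0.245 ≈ 0.636.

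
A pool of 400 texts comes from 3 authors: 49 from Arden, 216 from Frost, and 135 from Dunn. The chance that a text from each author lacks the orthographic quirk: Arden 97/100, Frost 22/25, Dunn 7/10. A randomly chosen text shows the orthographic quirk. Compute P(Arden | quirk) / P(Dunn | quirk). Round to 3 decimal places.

Taking complements, P(quirk | each) = Arden 0.03, Frost 0.12, Dunn 0.3.
Unnormalized posteriors (prior × likelihood):
  Arden: 0.1225 × 0.03 = 0.003675
  Frost: 0.54 × 0.12 = 0.0648
  Dunn: 0.3375 × 0.3 = 0.10125
Normalizing constant = 0.169725.
The ratio is 0.003675 / 0.10125 (the normalizer cancels) = 0.036.

0.036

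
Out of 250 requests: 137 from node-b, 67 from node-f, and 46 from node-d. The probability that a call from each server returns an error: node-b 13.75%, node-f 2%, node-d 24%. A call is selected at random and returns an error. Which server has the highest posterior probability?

Unnormalized posteriors (prior × likelihood):
  node-b: 0.548 × 0.1375 = 0.07535
  node-f: 0.268 × 0.02 = 0.00536
  node-d: 0.184 × 0.24 = 0.04416
Total = 0.12487.
Largest term belongs to node-b, so node-b is most probable.

node-b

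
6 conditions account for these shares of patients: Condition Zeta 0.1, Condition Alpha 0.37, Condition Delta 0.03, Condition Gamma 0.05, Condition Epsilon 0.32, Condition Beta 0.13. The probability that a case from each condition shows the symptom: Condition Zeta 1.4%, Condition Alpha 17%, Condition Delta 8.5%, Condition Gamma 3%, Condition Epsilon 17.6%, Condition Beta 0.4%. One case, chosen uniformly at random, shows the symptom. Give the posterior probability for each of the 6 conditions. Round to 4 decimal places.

Prior × likelihood for each hypothesis:
  Condition Zeta: 0.1 × 0.014 = 0.0014
  Condition Alpha: 0.37 × 0.17 = 0.0629
  Condition Delta: 0.03 × 0.085 = 0.00255
  Condition Gamma: 0.05 × 0.03 = 0.0015
  Condition Epsilon: 0.32 × 0.176 = 0.05632
  Condition Beta: 0.13 × 0.004 = 0.00052
Total = 0.12519.
P(Condition Zeta | symptomatic) = 0.0014/0.12519 ≈ 0.0112
P(Condition Alpha | symptomatic) = 0.0629/0.12519 ≈ 0.5024
P(Condition Delta | symptomatic) = 0.00255/0.12519 ≈ 0.0204
P(Condition Gamma | symptomatic) = 0.0015/0.12519 ≈ 0.0120
P(Condition Epsilon | symptomatic) = 0.05632/0.12519 ≈ 0.4499
P(Condition Beta | symptomatic) = 0.00052/0.12519 ≈ 0.0042

Condition Zeta 0.0112, Condition Alpha 0.5024, Condition Delta 0.0204, Condition Gamma 0.0120, Condition Epsilon 0.4499, Condition Beta 0.0042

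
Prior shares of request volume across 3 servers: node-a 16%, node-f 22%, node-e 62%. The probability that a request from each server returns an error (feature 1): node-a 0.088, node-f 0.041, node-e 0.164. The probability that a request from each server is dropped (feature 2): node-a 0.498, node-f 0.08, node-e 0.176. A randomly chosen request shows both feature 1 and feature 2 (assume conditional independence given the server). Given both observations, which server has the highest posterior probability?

node-e

Unnormalized posteriors (prior × likelihood):
  node-a: 0.16 × 0.088 × 0.498 = 0.00701184
  node-f: 0.22 × 0.041 × 0.08 = 0.0007216
  node-e: 0.62 × 0.164 × 0.176 = 0.01789568
Normalizing constant = 0.02562912.
Largest term belongs to node-e, so node-e is most probable.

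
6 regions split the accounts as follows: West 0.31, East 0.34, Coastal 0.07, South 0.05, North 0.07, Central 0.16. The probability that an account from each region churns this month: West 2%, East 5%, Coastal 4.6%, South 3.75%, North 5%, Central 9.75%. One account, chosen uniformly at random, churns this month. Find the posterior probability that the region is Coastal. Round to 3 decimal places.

0.068

Unnormalized posteriors (prior × likelihood):
  West: 0.31 × 0.02 = 0.0062
  East: 0.34 × 0.05 = 0.017
  Coastal: 0.07 × 0.046 = 0.00322
  South: 0.05 × 0.0375 = 0.001875
  North: 0.07 × 0.05 = 0.0035
  Central: 0.16 × 0.0975 = 0.0156
Normalizing constant = 0.047395.
P(Coastal | evidence) = 0.00322 / 0.047395 ≈ 0.068.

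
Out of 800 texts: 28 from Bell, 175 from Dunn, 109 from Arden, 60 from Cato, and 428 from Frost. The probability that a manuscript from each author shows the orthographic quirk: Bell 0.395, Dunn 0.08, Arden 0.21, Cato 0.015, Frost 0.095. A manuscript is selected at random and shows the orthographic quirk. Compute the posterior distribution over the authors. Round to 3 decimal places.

Unnormalized posteriors (prior × likelihood):
  Bell: 0.035 × 0.395 = 0.013825
  Dunn: 0.21875 × 0.08 = 0.0175
  Arden: 0.13625 × 0.21 = 0.0286125
  Cato: 0.075 × 0.015 = 0.001125
  Frost: 0.535 × 0.095 = 0.050825
Total = 0.1118875.
P(Bell | quirk) = 0.013825/0.1118875 ≈ 0.124
P(Dunn | quirk) = 0.0175/0.1118875 ≈ 0.156
P(Arden | quirk) = 0.0286125/0.1118875 ≈ 0.256
P(Cato | quirk) = 0.001125/0.1118875 ≈ 0.010
P(Frost | quirk) = 0.050825/0.1118875 ≈ 0.454

Bell 0.124, Dunn 0.156, Arden 0.256, Cato 0.010, Frost 0.454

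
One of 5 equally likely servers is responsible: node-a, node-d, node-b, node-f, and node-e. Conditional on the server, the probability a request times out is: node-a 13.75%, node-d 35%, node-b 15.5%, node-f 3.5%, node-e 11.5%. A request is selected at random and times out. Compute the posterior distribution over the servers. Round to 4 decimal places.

Since the prior is uniform, the posterior is proportional to the likelihood:
  node-a: 0.1375
  node-d: 0.35
  node-b: 0.155
  node-f: 0.035
  node-e: 0.115
Sum = 0.7925.
P(node-a | timeout) = 0.1375/0.7925 ≈ 0.1735
P(node-d | timeout) = 0.35/0.7925 ≈ 0.4416
P(node-b | timeout) = 0.155/0.7925 ≈ 0.1956
P(node-f | timeout) = 0.035/0.7925 ≈ 0.0442
P(node-e | timeout) = 0.115/0.7925 ≈ 0.1451

node-a 0.1735, node-d 0.4416, node-b 0.1956, node-f 0.0442, node-e 0.1451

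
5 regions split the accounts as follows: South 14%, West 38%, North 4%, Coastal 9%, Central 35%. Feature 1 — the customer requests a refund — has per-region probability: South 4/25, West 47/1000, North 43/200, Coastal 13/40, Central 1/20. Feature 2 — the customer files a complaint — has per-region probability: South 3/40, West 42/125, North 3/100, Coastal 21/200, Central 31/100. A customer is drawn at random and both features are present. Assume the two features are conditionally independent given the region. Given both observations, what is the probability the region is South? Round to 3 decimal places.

0.102

Unnormalized posteriors (prior × likelihood):
  South: 0.14 × 0.16 × 0.075 = 0.00168
  West: 0.38 × 0.047 × 0.336 = 0.00600096
  North: 0.04 × 0.215 × 0.03 = 0.000258
  Coastal: 0.09 × 0.325 × 0.105 = 0.00307125
  Central: 0.35 × 0.05 × 0.31 = 0.005425
Total = 0.01643521.
P(South | evidence) = 0.00168 / 0.01643521 ≈ 0.102.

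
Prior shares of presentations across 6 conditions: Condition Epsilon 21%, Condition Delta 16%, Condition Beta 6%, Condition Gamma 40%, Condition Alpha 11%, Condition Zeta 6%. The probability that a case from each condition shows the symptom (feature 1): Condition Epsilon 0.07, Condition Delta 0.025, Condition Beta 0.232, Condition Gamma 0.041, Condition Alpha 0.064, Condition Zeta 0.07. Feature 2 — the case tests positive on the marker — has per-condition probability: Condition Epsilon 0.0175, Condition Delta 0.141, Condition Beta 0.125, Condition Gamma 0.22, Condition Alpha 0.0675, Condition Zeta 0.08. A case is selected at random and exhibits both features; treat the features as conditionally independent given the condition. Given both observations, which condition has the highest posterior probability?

Condition Gamma

Compute prior × likelihood for every hypothesis:
  Condition Epsilon: 0.21 × 0.07 × 0.0175 = 0.00025725
  Condition Delta: 0.16 × 0.025 × 0.141 = 0.000564
  Condition Beta: 0.06 × 0.232 × 0.125 = 0.00174
  Condition Gamma: 0.4 × 0.041 × 0.22 = 0.003608
  Condition Alpha: 0.11 × 0.064 × 0.0675 = 0.0004752
  Condition Zeta: 0.06 × 0.07 × 0.08 = 0.000336
Total = 0.00698045.
Largest term belongs to Condition Gamma, so Condition Gamma is most probable.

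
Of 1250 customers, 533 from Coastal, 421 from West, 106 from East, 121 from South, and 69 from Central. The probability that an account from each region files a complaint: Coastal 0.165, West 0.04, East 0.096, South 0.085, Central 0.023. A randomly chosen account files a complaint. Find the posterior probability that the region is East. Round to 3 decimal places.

0.080

Unnormalized posteriors (prior × likelihood):
  Coastal: 0.4264 × 0.165 = 0.070356
  West: 0.3368 × 0.04 = 0.013472
  East: 0.0848 × 0.096 = 0.0081408
  South: 0.0968 × 0.085 = 0.008228
  Central: 0.0552 × 0.023 = 0.0012696
Sum = 0.1014664.
P(East | evidence) = 0.0081408 / 0.1014664 ≈ 0.080.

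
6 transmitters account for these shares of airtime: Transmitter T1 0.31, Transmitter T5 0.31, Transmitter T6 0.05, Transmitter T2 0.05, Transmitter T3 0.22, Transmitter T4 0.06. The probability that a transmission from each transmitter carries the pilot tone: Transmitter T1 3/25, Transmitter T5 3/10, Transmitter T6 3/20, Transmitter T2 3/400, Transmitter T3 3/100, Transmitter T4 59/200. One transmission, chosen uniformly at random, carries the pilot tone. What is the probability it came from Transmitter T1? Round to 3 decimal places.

By Bayes' rule, posterior ∝ prior × likelihood:
  Transmitter T1: 0.31 × 0.12 = 0.0372
  Transmitter T5: 0.31 × 0.3 = 0.093
  Transmitter T6: 0.05 × 0.15 = 0.0075
  Transmitter T2: 0.05 × 0.0075 = 0.000375
  Transmitter T3: 0.22 × 0.03 = 0.0066
  Transmitter T4: 0.06 × 0.295 = 0.0177
Total = 0.162375.
P(Transmitter T1 | evidence) = 0.0372 / 0.162375 ≈ 0.229.

0.229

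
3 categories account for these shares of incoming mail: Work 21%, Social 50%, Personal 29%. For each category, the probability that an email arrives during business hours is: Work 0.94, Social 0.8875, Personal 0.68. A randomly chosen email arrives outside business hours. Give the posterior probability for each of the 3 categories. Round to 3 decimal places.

Taking complements, P(off-hours | each) = Work 0.06, Social 0.1125, Personal 0.32.
Prior × likelihood for each hypothesis:
  Work: 0.21 × 0.06 = 0.0126
  Social: 0.5 × 0.1125 = 0.05625
  Personal: 0.29 × 0.32 = 0.0928
Sum = 0.16165.
P(Work | off-hours) = 0.0126/0.16165 ≈ 0.078
P(Social | off-hours) = 0.05625/0.16165 ≈ 0.348
P(Personal | off-hours) = 0.0928/0.16165 ≈ 0.574

Work 0.078, Social 0.348, Personal 0.574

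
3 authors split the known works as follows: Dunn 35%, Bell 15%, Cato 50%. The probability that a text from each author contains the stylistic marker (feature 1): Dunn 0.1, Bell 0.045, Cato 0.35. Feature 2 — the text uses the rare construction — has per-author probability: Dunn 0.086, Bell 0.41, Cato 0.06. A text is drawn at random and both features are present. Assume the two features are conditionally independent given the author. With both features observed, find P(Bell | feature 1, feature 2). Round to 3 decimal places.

Prior × likelihood for each hypothesis:
  Dunn: 0.35 × 0.1 × 0.086 = 0.00301
  Bell: 0.15 × 0.045 × 0.41 = 0.0027675
  Cato: 0.5 × 0.35 × 0.06 = 0.0105
Sum = 0.0162775.
P(Bell | evidence) = 0.0027675 / 0.0162775 ≈ 0.170.

0.170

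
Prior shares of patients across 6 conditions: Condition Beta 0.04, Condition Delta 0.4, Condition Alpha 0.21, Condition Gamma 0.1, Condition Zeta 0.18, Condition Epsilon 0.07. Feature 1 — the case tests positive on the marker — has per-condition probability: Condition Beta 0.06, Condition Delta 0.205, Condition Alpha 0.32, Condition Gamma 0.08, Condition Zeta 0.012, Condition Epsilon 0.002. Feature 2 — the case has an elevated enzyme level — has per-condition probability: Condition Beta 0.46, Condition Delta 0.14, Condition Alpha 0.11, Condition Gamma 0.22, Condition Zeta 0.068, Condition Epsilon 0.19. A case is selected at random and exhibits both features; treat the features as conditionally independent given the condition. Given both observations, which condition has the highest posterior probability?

Prior × likelihood for each hypothesis:
  Condition Beta: 0.04 × 0.06 × 0.46 = 0.001104
  Condition Delta: 0.4 × 0.205 × 0.14 = 0.01148
  Condition Alpha: 0.21 × 0.32 × 0.11 = 0.007392
  Condition Gamma: 0.1 × 0.08 × 0.22 = 0.00176
  Condition Zeta: 0.18 × 0.012 × 0.068 = 0.00014688
  Condition Epsilon: 0.07 × 0.002 × 0.19 = 0.0000266
Normalizing constant = 0.02190948.
Largest term belongs to Condition Delta, so Condition Delta is most probable.

Condition Delta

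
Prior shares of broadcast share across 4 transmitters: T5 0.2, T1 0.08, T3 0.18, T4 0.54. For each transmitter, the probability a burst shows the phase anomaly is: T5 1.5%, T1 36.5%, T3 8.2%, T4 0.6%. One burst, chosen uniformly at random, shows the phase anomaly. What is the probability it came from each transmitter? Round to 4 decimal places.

By Bayes' rule, posterior ∝ prior × likelihood:
  T5: 0.2 × 0.015 = 0.003
  T1: 0.08 × 0.365 = 0.0292
  T3: 0.18 × 0.082 = 0.01476
  T4: 0.54 × 0.006 = 0.00324
Total = 0.0502.
P(T5 | anomaly) = 0.003/0.0502 ≈ 0.0598
P(T1 | anomaly) = 0.0292/0.0502 ≈ 0.5817
P(T3 | anomaly) = 0.01476/0.0502 ≈ 0.2940
P(T4 | anomaly) = 0.00324/0.0502 ≈ 0.0645

T5 0.0598, T1 0.5817, T3 0.2940, T4 0.0645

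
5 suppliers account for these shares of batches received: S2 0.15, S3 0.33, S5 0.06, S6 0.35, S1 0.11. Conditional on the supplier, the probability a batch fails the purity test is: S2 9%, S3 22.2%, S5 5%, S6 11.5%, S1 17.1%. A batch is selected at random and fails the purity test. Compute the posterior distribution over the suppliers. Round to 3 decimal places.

Unnormalized posteriors (prior × likelihood):
  S2: 0.15 × 0.09 = 0.0135
  S3: 0.33 × 0.222 = 0.07326
  S5: 0.06 × 0.05 = 0.003
  S6: 0.35 × 0.115 = 0.04025
  S1: 0.11 × 0.171 = 0.01881
Sum = 0.14882.
P(S2 | off-spec) = 0.0135/0.14882 ≈ 0.091
P(S3 | off-spec) = 0.07326/0.14882 ≈ 0.492
P(S5 | off-spec) = 0.003/0.14882 ≈ 0.020
P(S6 | off-spec) = 0.04025/0.14882 ≈ 0.270
P(S1 | off-spec) = 0.01881/0.14882 ≈ 0.126
(Check: 0.091+0.492+0.020+0.270+0.126 = 0.999.)

S2 0.091, S3 0.492, S5 0.020, S6 0.270, S1 0.126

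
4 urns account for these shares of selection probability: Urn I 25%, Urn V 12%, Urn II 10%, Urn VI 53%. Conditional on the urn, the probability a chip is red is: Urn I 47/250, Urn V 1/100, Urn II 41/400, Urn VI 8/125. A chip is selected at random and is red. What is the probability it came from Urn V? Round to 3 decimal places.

Prior × likelihood for each hypothesis:
  Urn I: 0.25 × 0.188 = 0.047
  Urn V: 0.12 × 0.01 = 0.0012
  Urn II: 0.1 × 0.1025 = 0.01025
  Urn VI: 0.53 × 0.064 = 0.03392
Sum = 0.09237.
P(Urn V | evidence) = 0.0012 / 0.09237 ≈ 0.013.

0.013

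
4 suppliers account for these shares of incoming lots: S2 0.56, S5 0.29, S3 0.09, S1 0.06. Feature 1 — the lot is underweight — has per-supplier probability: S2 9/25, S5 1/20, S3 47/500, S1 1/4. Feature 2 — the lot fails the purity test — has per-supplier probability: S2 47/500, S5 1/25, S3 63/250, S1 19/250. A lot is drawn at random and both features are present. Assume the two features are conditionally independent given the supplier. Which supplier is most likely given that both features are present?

S2

Unnormalized posteriors (prior × likelihood):
  S2: 0.56 × 0.36 × 0.094 = 0.0189504
  S5: 0.29 × 0.05 × 0.04 = 0.00058
  S3: 0.09 × 0.094 × 0.252 = 0.00213192
  S1: 0.06 × 0.25 × 0.076 = 0.00114
Normalizing constant = 0.02280232.
Largest term belongs to S2, so S2 is most probable.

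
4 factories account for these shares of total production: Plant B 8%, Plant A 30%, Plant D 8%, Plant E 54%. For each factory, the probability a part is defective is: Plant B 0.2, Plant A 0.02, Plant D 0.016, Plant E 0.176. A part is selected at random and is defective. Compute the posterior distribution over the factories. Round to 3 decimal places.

Plant B 0.135, Plant A 0.051, Plant D 0.011, Plant E 0.803

Compute prior × likelihood for every hypothesis:
  Plant B: 0.08 × 0.2 = 0.016
  Plant A: 0.3 × 0.02 = 0.006
  Plant D: 0.08 × 0.016 = 0.00128
  Plant E: 0.54 × 0.176 = 0.09504
Total = 0.11832.
P(Plant B | defective) = 0.016/0.11832 ≈ 0.135
P(Plant A | defective) = 0.006/0.11832 ≈ 0.051
P(Plant D | defective) = 0.00128/0.11832 ≈ 0.011
P(Plant E | defective) = 0.09504/0.11832 ≈ 0.803
(Check: 0.135+0.051+0.011+0.803 = 1.000.)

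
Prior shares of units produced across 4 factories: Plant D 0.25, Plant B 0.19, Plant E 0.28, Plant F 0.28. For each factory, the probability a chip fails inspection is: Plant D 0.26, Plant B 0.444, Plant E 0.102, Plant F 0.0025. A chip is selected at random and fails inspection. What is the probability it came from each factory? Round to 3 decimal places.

Plant D 0.364, Plant B 0.472, Plant E 0.160, Plant F 0.004

Compute prior × likelihood for every hypothesis:
  Plant D: 0.25 × 0.26 = 0.065
  Plant B: 0.19 × 0.444 = 0.08436
  Plant E: 0.28 × 0.102 = 0.02856
  Plant F: 0.28 × 0.0025 = 0.0007
Total = 0.17862.
P(Plant D | nonconforming) = 0.065/0.17862 ≈ 0.364
P(Plant B | nonconforming) = 0.08436/0.17862 ≈ 0.472
P(Plant E | nonconforming) = 0.02856/0.17862 ≈ 0.160
P(Plant F | nonconforming) = 0.0007/0.17862 ≈ 0.004
(Check: 0.364+0.472+0.160+0.004 = 1.000.)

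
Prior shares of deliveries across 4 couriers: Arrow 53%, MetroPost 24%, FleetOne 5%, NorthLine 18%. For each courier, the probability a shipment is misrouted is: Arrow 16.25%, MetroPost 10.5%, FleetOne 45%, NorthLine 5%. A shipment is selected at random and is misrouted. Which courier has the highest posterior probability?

Unnormalized posteriors (prior × likelihood):
  Arrow: 0.53 × 0.1625 = 0.086125
  MetroPost: 0.24 × 0.105 = 0.0252
  FleetOne: 0.05 × 0.45 = 0.0225
  NorthLine: 0.18 × 0.05 = 0.009
Total = 0.142825.
Largest term belongs to Arrow, so Arrow is most probable.

Arrow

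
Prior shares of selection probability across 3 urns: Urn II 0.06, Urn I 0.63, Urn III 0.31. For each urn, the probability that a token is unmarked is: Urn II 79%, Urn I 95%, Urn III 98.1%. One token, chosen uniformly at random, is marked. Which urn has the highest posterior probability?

Urn I

Taking complements, P(marked | each) = Urn II 0.21, Urn I 0.05, Urn III 0.019.
Compute prior × likelihood for every hypothesis:
  Urn II: 0.06 × 0.21 = 0.0126
  Urn I: 0.63 × 0.05 = 0.0315
  Urn III: 0.31 × 0.019 = 0.00589
Total = 0.04999.
Largest term belongs to Urn I, so Urn I is most probable.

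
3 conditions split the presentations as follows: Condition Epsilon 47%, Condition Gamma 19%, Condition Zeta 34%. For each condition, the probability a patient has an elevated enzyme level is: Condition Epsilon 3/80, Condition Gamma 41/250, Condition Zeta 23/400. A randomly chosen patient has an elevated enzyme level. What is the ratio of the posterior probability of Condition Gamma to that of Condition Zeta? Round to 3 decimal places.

Compute prior × likelihood for every hypothesis:
  Condition Epsilon: 0.47 × 0.0375 = 0.017625
  Condition Gamma: 0.19 × 0.164 = 0.03116
  Condition Zeta: 0.34 × 0.0575 = 0.01955
Sum = 0.068335.
The ratio is 0.03116 / 0.01955 (the normalizer cancels) = 1.594.

1.594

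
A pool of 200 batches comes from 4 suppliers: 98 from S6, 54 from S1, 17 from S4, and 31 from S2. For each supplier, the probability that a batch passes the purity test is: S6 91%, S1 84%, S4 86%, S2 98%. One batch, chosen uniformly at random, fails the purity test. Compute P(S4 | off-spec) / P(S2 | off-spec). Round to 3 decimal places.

Taking complements, P(off-spec | each) = S6 0.09, S1 0.16, S4 0.14, S2 0.02.
Compute prior × likelihood for every hypothesis:
  S6: 0.49 × 0.09 = 0.0441
  S1: 0.27 × 0.16 = 0.0432
  S4: 0.085 × 0.14 = 0.0119
  S2: 0.155 × 0.02 = 0.0031
Normalizing constant = 0.1023.
The ratio is 0.0119 / 0.0031 (the normalizer cancels) = 3.839.

3.839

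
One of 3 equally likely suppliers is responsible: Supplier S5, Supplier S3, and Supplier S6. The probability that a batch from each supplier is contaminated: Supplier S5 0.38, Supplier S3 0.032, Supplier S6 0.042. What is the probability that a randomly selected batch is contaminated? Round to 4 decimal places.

Since the prior is uniform, the posterior is proportional to the likelihood:
  Supplier S5: 0.38
  Supplier S3: 0.032
  Supplier S6: 0.042
P(contaminated) = (1/3) × (0.38 + 0.032 + 0.042) = 0.454/3 ≈ 0.1513.

0.1513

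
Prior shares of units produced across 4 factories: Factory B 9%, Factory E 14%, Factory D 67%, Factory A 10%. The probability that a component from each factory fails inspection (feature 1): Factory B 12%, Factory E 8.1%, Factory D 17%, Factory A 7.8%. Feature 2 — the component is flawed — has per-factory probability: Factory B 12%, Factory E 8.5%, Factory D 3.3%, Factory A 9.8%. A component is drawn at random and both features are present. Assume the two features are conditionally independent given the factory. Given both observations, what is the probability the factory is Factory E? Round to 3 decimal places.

0.142

By Bayes' rule, posterior ∝ prior × likelihood:
  Factory B: 0.09 × 0.12 × 0.12 = 0.001296
  Factory E: 0.14 × 0.081 × 0.085 = 0.0009639
  Factory D: 0.67 × 0.17 × 0.033 = 0.0037587
  Factory A: 0.1 × 0.078 × 0.098 = 0.0007644
Sum = 0.006783.
P(Factory E | evidence) = 0.0009639 / 0.006783 ≈ 0.142.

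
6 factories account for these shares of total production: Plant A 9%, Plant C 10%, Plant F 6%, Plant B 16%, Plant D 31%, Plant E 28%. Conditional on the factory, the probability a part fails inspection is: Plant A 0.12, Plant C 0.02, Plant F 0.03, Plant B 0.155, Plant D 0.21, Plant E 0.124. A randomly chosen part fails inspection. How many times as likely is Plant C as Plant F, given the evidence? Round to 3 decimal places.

1.111

Prior × likelihood for each hypothesis:
  Plant A: 0.09 × 0.12 = 0.0108
  Plant C: 0.1 × 0.02 = 0.002
  Plant F: 0.06 × 0.03 = 0.0018
  Plant B: 0.16 × 0.155 = 0.0248
  Plant D: 0.31 × 0.21 = 0.0651
  Plant E: 0.28 × 0.124 = 0.03472
Normalizing constant = 0.13922.
The ratio is 0.002 / 0.0018 (the normalizer cancels) = 1.111.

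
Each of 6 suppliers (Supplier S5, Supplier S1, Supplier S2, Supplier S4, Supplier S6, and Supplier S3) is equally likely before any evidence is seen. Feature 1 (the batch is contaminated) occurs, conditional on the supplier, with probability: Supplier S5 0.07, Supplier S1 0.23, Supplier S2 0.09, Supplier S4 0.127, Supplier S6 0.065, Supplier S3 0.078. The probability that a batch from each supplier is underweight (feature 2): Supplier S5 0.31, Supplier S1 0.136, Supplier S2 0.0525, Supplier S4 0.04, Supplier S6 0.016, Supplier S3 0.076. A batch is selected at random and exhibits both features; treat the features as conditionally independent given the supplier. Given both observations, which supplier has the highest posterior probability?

Since the prior is uniform, the posterior is proportional to the likelihood:
  Supplier S5: 0.07 × 0.31 = 0.0217
  Supplier S1: 0.23 × 0.136 = 0.03128
  Supplier S2: 0.09 × 0.0525 = 0.004725
  Supplier S4: 0.127 × 0.04 = 0.00508
  Supplier S6: 0.065 × 0.016 = 0.00104
  Supplier S3: 0.078 × 0.076 = 0.005928
Sum = 0.069753.
Largest term belongs to Supplier S1, so Supplier S1 is most probable.

Supplier S1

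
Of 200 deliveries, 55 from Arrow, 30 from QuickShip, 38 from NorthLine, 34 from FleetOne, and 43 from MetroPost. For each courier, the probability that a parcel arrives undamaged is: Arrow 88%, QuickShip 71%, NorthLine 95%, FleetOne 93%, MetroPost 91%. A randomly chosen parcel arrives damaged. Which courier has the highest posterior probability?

QuickShip

Taking complements, P(damaged | each) = Arrow 0.12, QuickShip 0.29, NorthLine 0.05, FleetOne 0.07, MetroPost 0.09.
Compute prior × likelihood for every hypothesis:
  Arrow: 0.275 × 0.12 = 0.033
  QuickShip: 0.15 × 0.29 = 0.0435
  NorthLine: 0.19 × 0.05 = 0.0095
  FleetOne: 0.17 × 0.07 = 0.0119
  MetroPost: 0.215 × 0.09 = 0.01935
Total = 0.11725.
Largest term belongs to QuickShip, so QuickShip is most probable.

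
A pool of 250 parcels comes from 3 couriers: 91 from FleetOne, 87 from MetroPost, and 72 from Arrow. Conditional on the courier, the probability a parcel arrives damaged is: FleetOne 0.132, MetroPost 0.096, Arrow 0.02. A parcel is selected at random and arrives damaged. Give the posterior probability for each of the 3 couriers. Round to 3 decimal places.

Unnormalized posteriors (prior × likelihood):
  FleetOne: 0.364 × 0.132 = 0.048048
  MetroPost: 0.348 × 0.096 = 0.033408
  Arrow: 0.288 × 0.02 = 0.00576
Total = 0.087216.
P(FleetOne | damaged) = 0.048048/0.087216 ≈ 0.551
P(MetroPost | damaged) = 0.033408/0.087216 ≈ 0.383
P(Arrow | damaged) = 0.00576/0.087216 ≈ 0.066
(Check: 0.551+0.383+0.066 = 1.000.)

FleetOne 0.551, MetroPost 0.383, Arrow 0.066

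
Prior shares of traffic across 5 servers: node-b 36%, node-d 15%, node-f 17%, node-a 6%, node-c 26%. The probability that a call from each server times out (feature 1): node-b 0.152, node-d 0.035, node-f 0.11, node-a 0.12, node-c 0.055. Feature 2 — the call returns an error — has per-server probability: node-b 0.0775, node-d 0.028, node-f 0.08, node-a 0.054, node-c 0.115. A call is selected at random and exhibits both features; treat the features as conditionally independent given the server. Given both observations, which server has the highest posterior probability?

node-b

Prior × likelihood for each hypothesis:
  node-b: 0.36 × 0.152 × 0.0775 = 0.0042408
  node-d: 0.15 × 0.035 × 0.028 = 0.000147
  node-f: 0.17 × 0.11 × 0.08 = 0.001496
  node-a: 0.06 × 0.12 × 0.054 = 0.0003888
  node-c: 0.26 × 0.055 × 0.115 = 0.0016445
Sum = 0.0079171.
Largest term belongs to node-b, so node-b is most probable.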